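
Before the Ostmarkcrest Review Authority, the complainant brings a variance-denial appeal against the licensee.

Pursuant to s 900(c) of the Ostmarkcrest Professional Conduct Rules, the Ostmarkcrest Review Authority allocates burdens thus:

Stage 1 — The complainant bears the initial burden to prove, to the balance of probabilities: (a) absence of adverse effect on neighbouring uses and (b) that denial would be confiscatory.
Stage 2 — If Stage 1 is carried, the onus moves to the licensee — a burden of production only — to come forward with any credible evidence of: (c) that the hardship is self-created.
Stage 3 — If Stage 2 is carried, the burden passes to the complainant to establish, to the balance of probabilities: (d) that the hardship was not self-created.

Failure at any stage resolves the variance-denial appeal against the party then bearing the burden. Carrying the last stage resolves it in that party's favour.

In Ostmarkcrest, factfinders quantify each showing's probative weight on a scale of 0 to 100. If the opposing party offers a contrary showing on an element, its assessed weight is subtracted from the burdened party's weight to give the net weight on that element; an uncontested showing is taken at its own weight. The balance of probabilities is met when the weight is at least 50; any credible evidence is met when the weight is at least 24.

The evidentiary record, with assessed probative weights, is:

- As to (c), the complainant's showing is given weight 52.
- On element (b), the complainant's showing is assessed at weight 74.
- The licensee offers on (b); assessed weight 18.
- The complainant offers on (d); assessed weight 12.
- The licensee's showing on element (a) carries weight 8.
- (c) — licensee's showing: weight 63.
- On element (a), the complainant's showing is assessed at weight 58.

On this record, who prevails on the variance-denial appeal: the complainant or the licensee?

complainant

At Stage 1 the complainant must meet the balance of probabilities (weight is at least 50): on (a) the weight is 58 less the opposing 8 gives net 50, which does reach 50, so (a) meets the standard; on (b) the weight is 74 less the opposing 18 gives net 56, ≥ 50, so (b) meets the standard.
  Stage 1 is satisfied; the onus moves to the licensee.
At Stage 2 the licensee must meet any credible evidence (weight is at least 24): on (c) the weight is 63 less the opposing 52 gives net 11, which does not reach 24, so (c) does not meet the standard.
  Stage 2 not carried; the licensee fails its burden.
The analysis ends at Stage 2; the complainant prevails.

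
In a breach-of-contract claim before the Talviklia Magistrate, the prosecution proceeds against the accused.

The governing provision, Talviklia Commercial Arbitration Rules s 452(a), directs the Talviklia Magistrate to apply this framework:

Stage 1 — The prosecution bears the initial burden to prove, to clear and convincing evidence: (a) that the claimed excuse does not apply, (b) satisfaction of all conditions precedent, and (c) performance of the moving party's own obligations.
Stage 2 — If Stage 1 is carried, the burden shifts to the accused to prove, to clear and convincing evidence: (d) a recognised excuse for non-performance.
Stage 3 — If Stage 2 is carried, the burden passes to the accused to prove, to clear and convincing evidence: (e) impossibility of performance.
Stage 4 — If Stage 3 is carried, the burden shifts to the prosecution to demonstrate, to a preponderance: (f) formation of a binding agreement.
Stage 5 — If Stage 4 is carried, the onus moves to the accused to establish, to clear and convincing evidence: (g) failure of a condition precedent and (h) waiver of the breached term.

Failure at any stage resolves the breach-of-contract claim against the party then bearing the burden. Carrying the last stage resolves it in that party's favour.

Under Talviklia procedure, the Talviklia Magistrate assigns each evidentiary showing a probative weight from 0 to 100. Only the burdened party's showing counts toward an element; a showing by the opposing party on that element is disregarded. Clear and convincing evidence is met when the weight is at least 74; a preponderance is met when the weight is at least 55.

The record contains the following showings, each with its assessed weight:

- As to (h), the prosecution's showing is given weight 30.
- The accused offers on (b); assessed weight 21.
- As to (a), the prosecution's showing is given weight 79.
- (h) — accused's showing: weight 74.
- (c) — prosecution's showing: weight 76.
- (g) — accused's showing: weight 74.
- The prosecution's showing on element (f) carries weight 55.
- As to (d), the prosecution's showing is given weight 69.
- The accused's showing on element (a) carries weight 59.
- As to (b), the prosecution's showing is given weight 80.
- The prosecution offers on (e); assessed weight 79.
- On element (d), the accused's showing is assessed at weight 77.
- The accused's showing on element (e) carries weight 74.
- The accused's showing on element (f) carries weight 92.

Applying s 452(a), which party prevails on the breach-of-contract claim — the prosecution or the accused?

accused

Stage 1 (prosecution, clear and convincing evidence, weight is at least 74): (a) 79 (accused's 59 disregarded) ≥ 74 — meets; (b) 80 (accused's 21 disregarded) ≥ 74 — meets; (c) 76 ≥ 74 — meets.
  Stage 1 is satisfied; the onus moves to the accused.
Stage 2 (accused, clear and convincing evidence, weight is at least 74): (d) 77 (prosecution's 69 disregarded) ≥ 74 — meets.
  Stage 2 is satisfied; the accused continues to bear the burden.
Stage 3 (accused, clear and convincing evidence, weight is at least 74): (e) 74 (prosecution's 79 disregarded) ≥ 74 — meets.
  Stage 3 carried; the burden shifts to the prosecution.
Stage 4 (prosecution, a preponderance, weight is at least 55): (f) 55 (accused's 92 disregarded) ≥ 55 — meets.
  Stage 4 carried; the burden shifts to the accused.
Stage 5 (accused, clear and convincing evidence, weight is at least 74): (g) 74 ≥ 74 — meets; (h) 74 (prosecution's 30 disregarded) ≥ 74 — meets.
  Stage 5 carried; the final stage is satisfied.
All stages carried — the accused prevails.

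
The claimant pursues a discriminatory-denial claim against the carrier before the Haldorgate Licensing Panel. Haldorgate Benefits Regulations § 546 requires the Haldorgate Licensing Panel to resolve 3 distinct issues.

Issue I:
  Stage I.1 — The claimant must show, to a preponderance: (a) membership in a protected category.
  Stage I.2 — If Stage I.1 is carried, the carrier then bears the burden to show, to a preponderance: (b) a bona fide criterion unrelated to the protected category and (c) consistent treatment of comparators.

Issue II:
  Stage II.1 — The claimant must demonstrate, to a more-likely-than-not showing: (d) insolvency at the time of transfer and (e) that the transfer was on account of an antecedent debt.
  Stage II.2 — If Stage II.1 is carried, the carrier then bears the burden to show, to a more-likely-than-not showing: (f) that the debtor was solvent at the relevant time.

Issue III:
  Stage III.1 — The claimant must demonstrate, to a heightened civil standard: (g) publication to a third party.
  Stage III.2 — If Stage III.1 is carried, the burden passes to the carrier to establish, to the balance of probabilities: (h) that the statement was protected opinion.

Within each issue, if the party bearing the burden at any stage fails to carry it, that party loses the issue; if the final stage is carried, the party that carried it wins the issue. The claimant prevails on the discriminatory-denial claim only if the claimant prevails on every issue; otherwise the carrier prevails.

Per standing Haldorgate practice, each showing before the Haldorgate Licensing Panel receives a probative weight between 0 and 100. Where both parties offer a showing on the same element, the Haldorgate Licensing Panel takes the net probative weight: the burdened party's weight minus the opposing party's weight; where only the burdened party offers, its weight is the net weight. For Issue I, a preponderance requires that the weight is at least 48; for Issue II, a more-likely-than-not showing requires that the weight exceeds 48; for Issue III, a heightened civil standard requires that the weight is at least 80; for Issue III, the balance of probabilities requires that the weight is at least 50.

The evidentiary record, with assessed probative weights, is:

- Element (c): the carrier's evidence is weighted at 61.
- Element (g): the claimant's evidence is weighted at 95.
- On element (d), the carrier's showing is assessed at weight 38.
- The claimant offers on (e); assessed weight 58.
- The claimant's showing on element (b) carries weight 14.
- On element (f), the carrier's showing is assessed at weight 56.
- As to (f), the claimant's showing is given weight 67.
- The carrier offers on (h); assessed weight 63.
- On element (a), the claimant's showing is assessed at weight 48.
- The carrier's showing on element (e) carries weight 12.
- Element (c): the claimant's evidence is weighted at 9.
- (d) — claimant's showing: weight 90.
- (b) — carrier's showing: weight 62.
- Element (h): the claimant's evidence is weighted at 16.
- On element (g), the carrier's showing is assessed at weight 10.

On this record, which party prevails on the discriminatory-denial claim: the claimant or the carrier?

— Issue I —
Stage I.1 — burden on claimant; standard: a preponderance (weight is at least 48).
    (a): 48 ≥ 48 [met]
  The claimant carries Stage I.1; the carrier now bears the burden.
Stage I.2 — burden on carrier; standard: a preponderance (weight is at least 48).
    (b): 62 − 14 = 48 ≥ 48 [met]
    (c): 61 − 9 = 52 ≥ 48 [met]
  All elements met at the final stage.
All stages carried — the carrier prevails on this issue.
— Issue II —
Stage II.1 — burden on claimant; standard: a more-likely-than-not showing (weight exceeds 48).
    (d): 90 − 38 = 52 > 48 [met]
    (e): 58 − 12 = 46 ≤ 48 [not met]
  Not every element is met, so the claimant fails to carry Stage II.1.
So the carrier prevails on this issue.
— Issue III —
Stage III.1 (claimant, a heightened civil standard, weight is at least 80): (g) net 95−10=85 ≥ 80 — meets.
  All elements met. The burden passes to the carrier.
Stage III.2 (carrier, the balance of probabilities, weight is at least 50): (h) net 63−16=47 < 50 — fails.
  Stage III.2 not carried; the carrier fails its burden.
The analysis ends at Stage III.2; the claimant prevails on this issue.
Per-issue: Issue I → carrier; Issue II → carrier; Issue III → claimant. The claimant must prevail on every issue; overall, the carrier prevails.

carrier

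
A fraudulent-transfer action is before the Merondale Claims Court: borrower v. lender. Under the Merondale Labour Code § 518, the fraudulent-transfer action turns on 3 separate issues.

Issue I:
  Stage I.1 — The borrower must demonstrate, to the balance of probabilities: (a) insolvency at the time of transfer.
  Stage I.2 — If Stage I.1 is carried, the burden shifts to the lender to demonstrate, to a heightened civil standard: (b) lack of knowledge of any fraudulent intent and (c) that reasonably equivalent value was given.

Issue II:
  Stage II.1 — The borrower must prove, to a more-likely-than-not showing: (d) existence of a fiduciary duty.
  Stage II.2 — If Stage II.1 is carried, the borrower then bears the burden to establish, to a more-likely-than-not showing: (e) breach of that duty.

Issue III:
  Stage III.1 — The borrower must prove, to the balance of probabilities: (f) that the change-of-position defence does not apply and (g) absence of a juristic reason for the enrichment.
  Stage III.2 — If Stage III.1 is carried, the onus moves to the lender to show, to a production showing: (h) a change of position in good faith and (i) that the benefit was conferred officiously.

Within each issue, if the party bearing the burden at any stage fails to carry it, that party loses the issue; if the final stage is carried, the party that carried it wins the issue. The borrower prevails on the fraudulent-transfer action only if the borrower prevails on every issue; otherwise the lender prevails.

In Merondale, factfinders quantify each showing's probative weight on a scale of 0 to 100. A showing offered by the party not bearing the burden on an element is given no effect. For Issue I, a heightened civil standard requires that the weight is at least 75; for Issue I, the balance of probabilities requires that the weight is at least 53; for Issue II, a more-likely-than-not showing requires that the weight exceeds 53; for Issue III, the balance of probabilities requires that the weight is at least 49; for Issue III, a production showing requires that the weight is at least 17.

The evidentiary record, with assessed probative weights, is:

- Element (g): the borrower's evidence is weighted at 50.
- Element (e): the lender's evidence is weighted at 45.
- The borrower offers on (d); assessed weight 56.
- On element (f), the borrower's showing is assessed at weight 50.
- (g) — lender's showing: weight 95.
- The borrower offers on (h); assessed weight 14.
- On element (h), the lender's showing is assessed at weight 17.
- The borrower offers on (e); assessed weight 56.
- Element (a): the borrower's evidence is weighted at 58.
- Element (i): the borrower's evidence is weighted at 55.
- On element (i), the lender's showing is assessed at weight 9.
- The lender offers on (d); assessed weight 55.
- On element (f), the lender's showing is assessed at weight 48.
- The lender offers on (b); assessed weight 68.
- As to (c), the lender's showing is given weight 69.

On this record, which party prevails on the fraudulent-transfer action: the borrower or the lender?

— Issue I —
Stage I.1 — burden on borrower; standard: the balance of probabilities (weight is at least 53).
    (a): 58 ≥ 53 [met]
  Stage I.1 is satisfied; the onus moves to the lender.
Stage I.2 — burden on lender; standard: a heightened civil standard (weight is at least 75).
    (b): 68 < 75 [not met]
    (c): 69 < 75 [not met]
  Stage I.2 not carried; the lender fails its burden.
The analysis ends at Stage I.2; the borrower prevails on this issue.
— Issue II —
At Stage II.1 the borrower must meet a more-likely-than-not showing (weight exceeds 53): on (d) the weight is 56 (the lender's 55 is given no effect), which does exceed 53, so (d) meets the standard.
  Stage II.1 carried; the burden remains with the borrower.
At Stage II.2 the borrower must meet a more-likely-than-not showing (weight exceeds 53): on (e) the weight is 56 (the lender's 45 is given no effect), which does exceed 53, so (e) meets the standard.
  The borrower carries the last stage.
All stages carried — the borrower prevails on this issue.
— Issue III —
Stage III.1 (borrower, the balance of probabilities, weight is at least 49): (f) 50 (lender's 48 disregarded) ≥ 49 — meets; (g) 50 (lender's 95 disregarded) ≥ 49 — meets.
  Stage III.1 is satisfied; the onus moves to the lender.
Stage III.2 (lender, a production showing, weight is at least 17): (h) 17 (borrower's 14 disregarded) ≥ 17 — meets; (i) 9 (borrower's 55 disregarded) < 17 — fails.
  The lender does not carry Stage III.2.
The analysis ends at Stage III.2; the borrower prevails on this issue.
Per-issue: Issue I → borrower; Issue II → borrower; Issue III → borrower. The borrower must prevail on every issue; overall, the borrower prevails.

borrower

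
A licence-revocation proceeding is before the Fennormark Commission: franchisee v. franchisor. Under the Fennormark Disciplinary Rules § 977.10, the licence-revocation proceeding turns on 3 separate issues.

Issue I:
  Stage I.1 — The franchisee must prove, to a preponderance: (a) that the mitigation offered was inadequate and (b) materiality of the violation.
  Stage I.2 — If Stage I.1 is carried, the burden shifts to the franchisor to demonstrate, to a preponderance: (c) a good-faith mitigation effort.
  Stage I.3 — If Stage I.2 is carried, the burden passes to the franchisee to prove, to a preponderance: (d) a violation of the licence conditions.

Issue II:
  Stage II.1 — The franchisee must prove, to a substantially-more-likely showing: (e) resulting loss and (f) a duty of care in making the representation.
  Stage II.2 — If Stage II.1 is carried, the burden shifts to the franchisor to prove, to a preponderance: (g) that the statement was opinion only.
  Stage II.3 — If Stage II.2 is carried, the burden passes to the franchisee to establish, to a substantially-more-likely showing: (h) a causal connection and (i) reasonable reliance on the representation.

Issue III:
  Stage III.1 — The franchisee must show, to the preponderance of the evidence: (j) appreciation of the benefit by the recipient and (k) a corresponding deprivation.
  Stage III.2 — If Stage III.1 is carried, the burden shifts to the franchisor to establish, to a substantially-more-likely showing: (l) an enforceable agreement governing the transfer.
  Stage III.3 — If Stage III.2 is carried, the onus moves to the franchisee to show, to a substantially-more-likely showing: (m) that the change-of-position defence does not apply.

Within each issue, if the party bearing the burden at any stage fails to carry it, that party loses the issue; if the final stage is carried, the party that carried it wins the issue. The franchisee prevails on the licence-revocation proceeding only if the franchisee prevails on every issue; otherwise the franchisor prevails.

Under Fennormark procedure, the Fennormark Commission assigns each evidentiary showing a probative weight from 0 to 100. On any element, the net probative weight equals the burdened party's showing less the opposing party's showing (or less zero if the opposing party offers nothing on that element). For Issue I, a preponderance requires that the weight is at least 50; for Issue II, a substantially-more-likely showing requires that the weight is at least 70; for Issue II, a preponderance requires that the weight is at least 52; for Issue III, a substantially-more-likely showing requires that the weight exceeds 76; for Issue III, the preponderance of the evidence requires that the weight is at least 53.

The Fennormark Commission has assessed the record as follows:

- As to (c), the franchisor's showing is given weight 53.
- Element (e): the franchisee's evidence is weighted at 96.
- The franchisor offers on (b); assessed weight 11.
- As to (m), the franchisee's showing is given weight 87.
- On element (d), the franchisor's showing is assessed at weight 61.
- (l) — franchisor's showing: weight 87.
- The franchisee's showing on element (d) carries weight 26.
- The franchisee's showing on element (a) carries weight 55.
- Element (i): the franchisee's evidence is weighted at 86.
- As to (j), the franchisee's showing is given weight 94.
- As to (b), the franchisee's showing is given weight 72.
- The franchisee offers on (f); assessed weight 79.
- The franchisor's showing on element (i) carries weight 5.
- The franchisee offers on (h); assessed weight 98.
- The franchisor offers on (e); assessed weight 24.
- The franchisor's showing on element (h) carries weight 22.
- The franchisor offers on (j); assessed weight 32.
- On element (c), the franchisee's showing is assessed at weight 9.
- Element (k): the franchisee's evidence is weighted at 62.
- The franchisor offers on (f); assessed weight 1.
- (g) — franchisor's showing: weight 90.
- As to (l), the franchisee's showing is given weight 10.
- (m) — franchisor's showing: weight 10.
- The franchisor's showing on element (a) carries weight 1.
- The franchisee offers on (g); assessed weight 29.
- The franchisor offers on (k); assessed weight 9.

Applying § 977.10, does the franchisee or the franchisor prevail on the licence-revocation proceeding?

franchisee

— Issue I —
Stage I.1 — burden on franchisee; standard: a preponderance (weight is at least 50).
    (a): 55 − 1 = 54 ≥ 50 [met]
    (b): 72 − 11 = 61 ≥ 50 [met]
  Stage I.1 is satisfied; the onus moves to the franchisor.
Stage I.2 — burden on franchisor; standard: a preponderance (weight is at least 50).
    (c): 53 − 9 = 44 < 50 [not met]
  Not every element is met, so the franchisor fails to carry Stage I.2.
The analysis ends at Stage I.2; the franchisee prevails on this issue.
— Issue II —
Stage II.1 (franchisee, a substantially-more-likely showing, weight is at least 70): (e) net 96−24=72 ≥ 70 — meets; (f) net 79−1=78 ≥ 70 — meets.
  Stage II.1 carried; the burden shifts to the franchisor.
Stage II.2 (franchisor, a preponderance, weight is at least 52): (g) net 90−29=61 ≥ 52 — meets.
  All elements met. The burden passes to the franchisee.
Stage II.3 (franchisee, a substantially-more-likely showing, weight is at least 70): (h) net 98−22=76 ≥ 70 — meets; (i) net 86−5=81 ≥ 70 — meets.
  The franchisee carries the last stage.
All stages carried — the franchisee prevails on this issue.
— Issue III —
Stage III.1 — burden on franchisee; standard: the preponderance of the evidence (weight is at least 53).
    (j): 94 − 32 = 62 ≥ 53 [met]
    (k): 62 − 9 = 53 ≥ 53 [met]
  Stage III.1 is satisfied; the onus moves to the franchisor.
Stage III.2 — burden on franchisor; standard: a substantially-more-likely showing (weight exceeds 76).
    (l): 87 − 10 = 77 > 76 [met]
  Stage III.2 carried; the burden shifts to the franchisee.
Stage III.3 — burden on franchisee; standard: a substantially-more-likely showing (weight exceeds 76).
    (m): 87 − 10 = 77 > 76 [met]
  All elements met at the final stage.
With every stage satisfied, the franchisee prevails on this issue.
Per-issue: Issue I → franchisee; Issue II → franchisee; Issue III → franchisee. The franchisee must prevail on every issue; overall, the franchisee prevails.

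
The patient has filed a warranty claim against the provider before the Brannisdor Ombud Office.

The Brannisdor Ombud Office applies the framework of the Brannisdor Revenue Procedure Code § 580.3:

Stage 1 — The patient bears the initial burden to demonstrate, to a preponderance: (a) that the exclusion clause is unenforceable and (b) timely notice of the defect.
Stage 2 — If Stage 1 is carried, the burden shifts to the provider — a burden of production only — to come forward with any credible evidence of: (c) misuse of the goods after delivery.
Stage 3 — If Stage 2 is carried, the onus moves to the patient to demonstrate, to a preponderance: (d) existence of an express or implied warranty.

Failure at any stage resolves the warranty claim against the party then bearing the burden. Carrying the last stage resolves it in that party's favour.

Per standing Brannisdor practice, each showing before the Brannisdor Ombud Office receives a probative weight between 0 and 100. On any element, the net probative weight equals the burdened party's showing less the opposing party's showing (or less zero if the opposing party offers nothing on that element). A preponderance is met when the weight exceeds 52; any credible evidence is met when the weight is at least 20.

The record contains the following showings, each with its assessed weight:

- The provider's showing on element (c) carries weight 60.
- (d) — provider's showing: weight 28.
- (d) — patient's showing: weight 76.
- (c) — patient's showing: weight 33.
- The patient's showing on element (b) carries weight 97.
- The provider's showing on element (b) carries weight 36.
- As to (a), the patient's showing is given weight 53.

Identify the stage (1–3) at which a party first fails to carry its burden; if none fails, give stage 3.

At Stage 1 the patient must meet a preponderance (weight exceeds 52): on (a) the weight is 53, which does exceed 52, so (a) meets the standard; on (b) the weight is 97 less the opposing 36 gives net 61, > 52, so (b) meets the standard.
  Stage 1 carried; the burden shifts to the provider.
At Stage 2 the provider must meet any credible evidence (weight is at least 20): on (c) the weight is 60 less the opposing 33 gives net 27, ≥ 20, so (c) meets the standard.
  Stage 2 is satisfied; the onus moves to the patient.
At Stage 3 the patient must meet a preponderance (weight exceeds 52): on (d) the weight is 76 less the opposing 28 gives net 48, which does not exceed 52, so (d) does not meet the standard.
  Stage 3 not carried; the patient fails its burden.
The provider prevails.

stage 3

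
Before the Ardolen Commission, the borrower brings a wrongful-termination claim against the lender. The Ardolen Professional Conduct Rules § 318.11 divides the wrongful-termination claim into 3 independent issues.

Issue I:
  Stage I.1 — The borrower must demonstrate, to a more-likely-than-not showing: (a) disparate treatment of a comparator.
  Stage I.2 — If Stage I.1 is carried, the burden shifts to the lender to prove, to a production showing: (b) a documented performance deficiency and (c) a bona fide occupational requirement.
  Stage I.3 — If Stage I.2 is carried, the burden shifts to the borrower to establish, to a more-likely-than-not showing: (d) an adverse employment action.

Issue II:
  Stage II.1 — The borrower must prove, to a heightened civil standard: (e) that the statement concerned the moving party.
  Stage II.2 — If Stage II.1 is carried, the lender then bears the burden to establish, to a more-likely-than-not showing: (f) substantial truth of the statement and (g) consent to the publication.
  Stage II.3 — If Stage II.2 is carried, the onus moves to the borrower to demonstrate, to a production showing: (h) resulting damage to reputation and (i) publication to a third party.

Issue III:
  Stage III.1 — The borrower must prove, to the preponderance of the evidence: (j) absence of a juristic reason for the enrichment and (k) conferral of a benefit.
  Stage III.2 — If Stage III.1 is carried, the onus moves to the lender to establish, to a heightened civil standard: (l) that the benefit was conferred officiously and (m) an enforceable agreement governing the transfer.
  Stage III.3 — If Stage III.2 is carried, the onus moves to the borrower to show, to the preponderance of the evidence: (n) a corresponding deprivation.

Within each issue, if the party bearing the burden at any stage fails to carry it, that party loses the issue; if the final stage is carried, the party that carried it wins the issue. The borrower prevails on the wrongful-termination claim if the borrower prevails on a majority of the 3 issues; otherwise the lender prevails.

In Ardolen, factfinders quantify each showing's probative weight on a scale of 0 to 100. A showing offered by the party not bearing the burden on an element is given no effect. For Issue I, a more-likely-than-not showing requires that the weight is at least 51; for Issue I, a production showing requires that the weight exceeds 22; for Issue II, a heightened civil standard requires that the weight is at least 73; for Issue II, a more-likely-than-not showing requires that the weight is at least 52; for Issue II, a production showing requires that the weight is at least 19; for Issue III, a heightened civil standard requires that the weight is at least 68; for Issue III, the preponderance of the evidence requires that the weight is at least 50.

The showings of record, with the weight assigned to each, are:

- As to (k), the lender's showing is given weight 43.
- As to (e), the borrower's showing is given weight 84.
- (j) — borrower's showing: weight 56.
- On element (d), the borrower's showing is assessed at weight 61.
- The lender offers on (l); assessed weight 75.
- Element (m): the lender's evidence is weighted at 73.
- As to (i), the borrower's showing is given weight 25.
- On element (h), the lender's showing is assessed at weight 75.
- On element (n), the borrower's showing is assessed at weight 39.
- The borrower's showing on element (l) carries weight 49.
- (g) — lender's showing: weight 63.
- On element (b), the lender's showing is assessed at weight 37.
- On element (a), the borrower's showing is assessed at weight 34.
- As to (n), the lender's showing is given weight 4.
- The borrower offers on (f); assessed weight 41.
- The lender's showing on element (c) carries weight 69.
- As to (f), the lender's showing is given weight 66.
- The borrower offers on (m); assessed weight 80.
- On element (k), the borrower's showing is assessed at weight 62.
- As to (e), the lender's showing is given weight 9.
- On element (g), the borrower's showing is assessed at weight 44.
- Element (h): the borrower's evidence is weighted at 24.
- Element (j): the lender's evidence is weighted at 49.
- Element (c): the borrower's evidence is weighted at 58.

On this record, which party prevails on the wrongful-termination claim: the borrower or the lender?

lender

— Issue I —
At Stage I.1 the borrower must meet a more-likely-than-not showing (weight is at least 51): on (a) the weight is 34, which does not reach 51, so (a) does not meet the standard.
  The borrower does not carry Stage I.1.
So the lender prevails on this issue.
— Issue II —
At Stage II.1 the borrower must meet a heightened civil standard (weight is at least 73): on (e) the weight is 84 (the lender's 9 is given no effect), which does reach 73, so (e) meets the standard.
  The borrower carries Stage II.1; the lender now bears the burden.
At Stage II.2 the lender must meet a more-likely-than-not showing (weight is at least 52): on (f) the weight is 66 (the borrower's 41 is given no effect), ≥ 52, so (f) meets the standard; on (g) the weight is 63 (the borrower's 44 is given no effect), ≥ 52, so (g) meets the standard.
  The lender carries Stage II.2; the borrower now bears the burden.
At Stage II.3 the borrower must meet a production showing (weight is at least 19): on (h) the weight is 24 (the lender's 75 is given no effect), which does reach 19, so (h) meets the standard; on (i) the weight is 25, which does reach 19, so (i) meets the standard.
  All elements met at the final stage.
With every stage satisfied, the borrower prevails on this issue.
— Issue III —
Stage III.1 (borrower, the preponderance of the evidence, weight is at least 50): (j) 56 (lender's 49 disregarded) ≥ 50 — meets; (k) 62 (lender's 43 disregarded) ≥ 50 — meets.
  Stage III.1 carried; the burden shifts to the lender.
Stage III.2 (lender, a heightened civil standard, weight is at least 68): (l) 75 (borrower's 49 disregarded) ≥ 68 — meets; (m) 73 (borrower's 80 disregarded) ≥ 68 — meets.
  All elements met. The burden passes to the borrower.
Stage III.3 (borrower, the preponderance of the evidence, weight is at least 50): (n) 39 (lender's 4 disregarded) < 50 — fails.
  Not every element is met, so the borrower fails to carry Stage III.3.
The lender prevails on this issue.
Per-issue: Issue I → lender; Issue II → borrower; Issue III → lender. The borrower must prevail on a majority of issues; overall, the lender prevails.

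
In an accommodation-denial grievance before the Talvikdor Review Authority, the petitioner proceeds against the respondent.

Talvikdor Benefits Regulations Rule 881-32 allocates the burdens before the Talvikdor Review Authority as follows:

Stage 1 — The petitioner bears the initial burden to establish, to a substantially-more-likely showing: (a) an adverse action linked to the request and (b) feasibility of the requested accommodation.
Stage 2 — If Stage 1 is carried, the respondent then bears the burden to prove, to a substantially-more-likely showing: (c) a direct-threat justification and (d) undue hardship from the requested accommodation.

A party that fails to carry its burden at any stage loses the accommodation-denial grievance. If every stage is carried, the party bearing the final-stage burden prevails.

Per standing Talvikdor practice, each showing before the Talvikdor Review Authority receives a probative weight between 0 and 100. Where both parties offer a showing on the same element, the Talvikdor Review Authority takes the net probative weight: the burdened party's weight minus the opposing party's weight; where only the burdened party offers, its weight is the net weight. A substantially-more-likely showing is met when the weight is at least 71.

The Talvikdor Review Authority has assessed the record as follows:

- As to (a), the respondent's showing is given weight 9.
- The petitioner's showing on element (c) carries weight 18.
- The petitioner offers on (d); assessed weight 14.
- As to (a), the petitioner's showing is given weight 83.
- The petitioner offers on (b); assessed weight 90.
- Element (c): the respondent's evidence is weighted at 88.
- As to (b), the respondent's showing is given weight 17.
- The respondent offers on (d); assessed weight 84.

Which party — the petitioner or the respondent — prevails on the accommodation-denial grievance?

At Stage 1 the petitioner must meet a substantially-more-likely showing (weight is at least 71): on (a) the weight is 83 less the opposing 9 gives net 74, which does reach 71, so (a) meets the standard; on (b) the weight is 90 less the opposing 17 gives net 73, ≥ 71, so (b) meets the standard.
  All elements met. The burden passes to the respondent.
At Stage 2 the respondent must meet a substantially-more-likely showing (weight is at least 71): on (c) the weight is 88 less the opposing 18 gives net 70, which does not reach 71, so (c) does not meet the standard; on (d) the weight is 84 less the opposing 14 gives net 70, < 71, so (d) does not meet the standard.
  Not every element is met, so the respondent fails to carry Stage 2.
The analysis ends at Stage 2; the petitioner prevails.

petitioner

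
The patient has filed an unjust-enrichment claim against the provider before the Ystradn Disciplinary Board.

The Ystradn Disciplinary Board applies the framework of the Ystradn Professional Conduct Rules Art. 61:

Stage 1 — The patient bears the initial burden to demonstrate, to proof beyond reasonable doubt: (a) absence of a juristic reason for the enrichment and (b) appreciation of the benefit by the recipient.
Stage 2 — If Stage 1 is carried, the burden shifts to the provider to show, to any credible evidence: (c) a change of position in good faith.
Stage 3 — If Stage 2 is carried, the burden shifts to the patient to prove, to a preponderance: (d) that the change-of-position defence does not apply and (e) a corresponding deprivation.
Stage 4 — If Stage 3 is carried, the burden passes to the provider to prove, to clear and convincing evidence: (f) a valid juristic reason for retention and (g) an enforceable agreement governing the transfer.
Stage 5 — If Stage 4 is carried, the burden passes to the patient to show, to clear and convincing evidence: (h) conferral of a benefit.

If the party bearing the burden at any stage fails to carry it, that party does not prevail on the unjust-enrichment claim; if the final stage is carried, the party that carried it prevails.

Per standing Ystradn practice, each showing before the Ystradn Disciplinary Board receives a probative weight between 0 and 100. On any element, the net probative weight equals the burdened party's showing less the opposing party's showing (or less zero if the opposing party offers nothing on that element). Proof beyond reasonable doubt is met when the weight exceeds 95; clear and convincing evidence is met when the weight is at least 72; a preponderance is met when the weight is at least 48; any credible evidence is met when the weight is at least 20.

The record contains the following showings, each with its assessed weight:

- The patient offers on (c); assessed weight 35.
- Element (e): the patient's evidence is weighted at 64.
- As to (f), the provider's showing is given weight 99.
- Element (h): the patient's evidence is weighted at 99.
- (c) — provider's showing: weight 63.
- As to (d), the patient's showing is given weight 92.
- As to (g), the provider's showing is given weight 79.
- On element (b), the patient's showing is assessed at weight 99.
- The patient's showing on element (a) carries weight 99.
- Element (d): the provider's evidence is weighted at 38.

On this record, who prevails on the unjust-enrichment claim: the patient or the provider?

Stage 1 (patient, proof beyond reasonable doubt, weight exceeds 95): (a) 99 > 95 — meets; (b) 99 > 95 — meets.
  Stage 1 carried; the burden shifts to the provider.
Stage 2 (provider, any credible evidence, weight is at least 20): (c) net 63−35=28 ≥ 20 — meets.
  Stage 2 carried; the burden shifts to the patient.
Stage 3 (patient, a preponderance, weight is at least 48): (d) net 92−38=54 ≥ 48 — meets; (e) 64 ≥ 48 — meets.
  Stage 3 carried; the burden shifts to the provider.
Stage 4 (provider, clear and convincing evidence, weight is at least 72): (f) 99 ≥ 72 — meets; (g) 79 ≥ 72 — meets.
  The provider carries Stage 4; the patient now bears the burden.
Stage 5 (patient, clear and convincing evidence, weight is at least 72): (h) 99 ≥ 72 — meets.
  Stage 5 carried; the final stage is satisfied.
With every stage satisfied, the patient prevails.

patient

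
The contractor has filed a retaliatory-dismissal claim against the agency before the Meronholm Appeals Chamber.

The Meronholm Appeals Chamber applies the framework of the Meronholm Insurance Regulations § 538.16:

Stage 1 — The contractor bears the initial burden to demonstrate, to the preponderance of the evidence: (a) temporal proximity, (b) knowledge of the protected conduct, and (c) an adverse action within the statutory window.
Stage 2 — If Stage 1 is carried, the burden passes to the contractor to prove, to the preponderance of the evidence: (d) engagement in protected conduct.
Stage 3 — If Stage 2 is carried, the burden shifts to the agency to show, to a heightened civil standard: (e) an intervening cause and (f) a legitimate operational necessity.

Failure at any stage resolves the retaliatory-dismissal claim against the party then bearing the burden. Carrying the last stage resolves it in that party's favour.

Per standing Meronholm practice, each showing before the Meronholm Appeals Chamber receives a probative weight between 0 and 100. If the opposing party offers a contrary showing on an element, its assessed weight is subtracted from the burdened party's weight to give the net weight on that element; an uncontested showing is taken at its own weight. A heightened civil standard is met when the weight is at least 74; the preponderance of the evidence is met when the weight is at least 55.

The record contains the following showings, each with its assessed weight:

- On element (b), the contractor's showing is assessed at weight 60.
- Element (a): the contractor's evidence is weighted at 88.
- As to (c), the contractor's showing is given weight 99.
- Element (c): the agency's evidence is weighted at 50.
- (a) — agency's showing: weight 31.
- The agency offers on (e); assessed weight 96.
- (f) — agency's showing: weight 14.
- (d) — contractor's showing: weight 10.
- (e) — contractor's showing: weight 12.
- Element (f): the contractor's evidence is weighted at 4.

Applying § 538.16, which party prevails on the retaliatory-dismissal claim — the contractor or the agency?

agency

Stage 1 — burden on contractor; standard: the preponderance of the evidence (weight is at least 55).
    (a): 88 − 31 = 57 ≥ 55 [met]
    (b): 60 ≥ 55 [met]
    (c): 99 − 50 = 49 < 55 [not met]
  Not every element is met, so the contractor fails to carry Stage 1.
So the agency prevails.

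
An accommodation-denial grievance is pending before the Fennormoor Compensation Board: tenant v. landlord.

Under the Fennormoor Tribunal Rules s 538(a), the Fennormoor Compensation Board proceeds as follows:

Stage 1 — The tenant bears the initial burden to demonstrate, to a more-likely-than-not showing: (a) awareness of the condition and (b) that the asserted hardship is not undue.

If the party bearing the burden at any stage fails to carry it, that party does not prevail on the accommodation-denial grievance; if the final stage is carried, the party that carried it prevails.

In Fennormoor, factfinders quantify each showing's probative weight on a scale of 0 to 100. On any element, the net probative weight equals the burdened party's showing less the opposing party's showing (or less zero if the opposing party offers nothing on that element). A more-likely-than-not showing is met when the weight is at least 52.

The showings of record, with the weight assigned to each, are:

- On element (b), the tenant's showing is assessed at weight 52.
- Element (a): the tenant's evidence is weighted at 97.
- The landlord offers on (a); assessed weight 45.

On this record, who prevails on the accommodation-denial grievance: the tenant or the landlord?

Stage 1 (tenant, a more-likely-than-not showing, weight is at least 52): (a) net 97−45=52 ≥ 52 — meets; (b) 52 ≥ 52 — meets.
  All elements met at the final stage.
Every stage carried; the tenant prevails.

tenant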